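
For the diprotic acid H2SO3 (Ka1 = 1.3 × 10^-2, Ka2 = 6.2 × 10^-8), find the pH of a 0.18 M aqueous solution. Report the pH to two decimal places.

Since Ka1 ≫ Ka2, the first ionization dominates [H+].
Ka1 = x²/(0.18 − x) = 1.3 × 10^-2
Solving the quadratic: x = (−Ka1 + √(Ka1² + 4·Ka1·C₀))/2 = 4.23 × 10^-2 M
pH = −log(4.23 × 10^-2) = 1.37

pH = 1.37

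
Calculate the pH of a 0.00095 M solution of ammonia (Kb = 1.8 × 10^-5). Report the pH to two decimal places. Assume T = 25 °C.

pH = 10.09

NH3 + H2O ⇌ NH4+ + OH-
Kb = x²/(0.00095 − x) = 1.8 × 10^-5
x is not negligible relative to C₀; solve x² + 1.8e-05·x − 1.71e-08 = 0.
x = [−1.8e-05 + √(1.8e-05² + 6.84e-08)]/2 = 1.22 × 10^-4 M
pOH = −log(1.22 × 10^-4) = 3.91; pH = 14.00 − 3.91 = 10.09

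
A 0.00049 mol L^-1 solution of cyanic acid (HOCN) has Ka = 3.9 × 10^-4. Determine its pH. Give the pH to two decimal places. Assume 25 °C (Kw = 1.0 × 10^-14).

pH = 3.55

HOCN ⇌ OCN- + H+
Ka = x²/(0.00049 − x) = 3.9 × 10^-4
Here C₀/Ka ≈ 1.26, so the small-x approximation fails. Use the quadratic:
x = (−Ka + √(Ka² + 4·Ka·C₀))/2 = 2.84 × 10^-4 M
pH = −log[H+] = −log(2.84 × 10^-4) = 3.55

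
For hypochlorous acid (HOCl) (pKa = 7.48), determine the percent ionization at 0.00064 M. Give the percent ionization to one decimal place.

HOCl ⇌ OCl- + H+; let x = [H+] at equilibrium.
Ka = 10^(−7.48) = 3.31 × 10^-8
x ≈ √(Ka·C₀) = √(3.31 × 10^-8 × 0.00064) = 4.60 × 10^-6 M
% ionization = x/C₀ × 100% = 4.60 × 10^-6/0.00064 × 100% = 0.7%

0.7%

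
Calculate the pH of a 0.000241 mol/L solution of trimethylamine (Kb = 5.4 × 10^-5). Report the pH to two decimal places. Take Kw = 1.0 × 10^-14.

pH = 9.96

(CH3)3N + H2O ⇌ (CH3)3NH+ + OH-
Kb = [OH-]²/(0.000241 − [OH-]) = 5.4 × 10^-5
The 5% rule fails; solving [OH-]² + Kb·[OH-] − Kb·C₀ = 0 exactly:
[OH-] = [−5.4e-05 + √(5.4e-05² + 5.21e-08)]/2 = 9.02 × 10^-5 M
pOH = 4.04, so pH = 14.00 − pOH = 9.96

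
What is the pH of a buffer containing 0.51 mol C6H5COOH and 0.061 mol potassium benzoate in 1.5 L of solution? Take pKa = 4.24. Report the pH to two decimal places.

pH = pKa + log([A⁻]/[HA]) = 4.24 + log(0.061/0.51)
pH = 4.24 + (-0.922) = 3.32

pH = 3.32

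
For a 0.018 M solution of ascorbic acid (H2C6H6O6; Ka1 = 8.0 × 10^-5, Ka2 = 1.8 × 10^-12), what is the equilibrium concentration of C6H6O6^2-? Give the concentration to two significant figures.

1.8 × 10^-12 M

First ionization gives [H+] ≈ [HC6H6O6-] = 1.16 × 10^-3 M.
Second step: Ka2 = [H+][C6H6O6^2-]/[HC6H6O6-] ≈ [C6H6O6^2-] (since [H+] ≈ [HC6H6O6-]).
So [C6H6O6^2-] ≈ Ka2.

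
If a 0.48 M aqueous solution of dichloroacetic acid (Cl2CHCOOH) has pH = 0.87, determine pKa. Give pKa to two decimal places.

[H+] = 10^(-0.87) = 1.35 × 10^-1 M
At equilibrium [HA] = 0.48 − 1.35 × 10^-1 = 3.45 × 10^-1 M
Ka = [H+][A-]/[HA] = (1.35 × 10^-1)² / 3.45 × 10^-1 = 5.28 × 10^-2
pKa = -log(5.28 × 10^-2) = 1.28

pKa = 1.28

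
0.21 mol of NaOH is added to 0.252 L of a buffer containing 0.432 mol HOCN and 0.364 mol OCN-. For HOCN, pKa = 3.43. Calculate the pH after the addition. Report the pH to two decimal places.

OH- converts HOCN to OCN-: HOCN → 0.222 mol, OCN- → 0.574 mol.
pH = pKa + log(n_OCN-/n_HOCN) = 3.43 + log(0.574/0.222) = 3.43 + (+0.413)

pH = 3.84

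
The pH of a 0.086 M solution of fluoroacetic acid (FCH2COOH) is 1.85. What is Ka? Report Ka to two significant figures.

Ka = 2.8 × 10^-3

[H+] = 10^(-1.85) = 1.41 × 10^-2 M
At equilibrium [HA] = 0.086 − 1.41 × 10^-2 = 7.19 × 10^-2 M
Ka = [H+][A-]/[HA] = (1.41 × 10^-2)² / 7.19 × 10^-2 = 2.8 × 10^-3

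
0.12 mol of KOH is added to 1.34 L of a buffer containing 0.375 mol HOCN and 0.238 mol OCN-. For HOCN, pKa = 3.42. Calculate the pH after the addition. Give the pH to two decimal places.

OH- converts HOCN to OCN-: HOCN → 0.255 mol, OCN- → 0.358 mol.
pH = pKa + log([A⁻]/[HA]) = 3.42 + log(0.358/0.255) = 3.42 +0.147

pH = 3.57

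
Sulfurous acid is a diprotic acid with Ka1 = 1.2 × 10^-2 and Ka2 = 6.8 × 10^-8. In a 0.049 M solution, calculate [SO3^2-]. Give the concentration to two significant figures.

First ionization gives [H+] ≈ [HSO3-] = 1.90 × 10^-2 M.
Second step: Ka2 = [H+][SO3^2-]/[HSO3-] ≈ [SO3^2-] (since [H+] ≈ [HSO3-]).
So [SO3^2-] ≈ Ka2.

6.8 × 10^-8 M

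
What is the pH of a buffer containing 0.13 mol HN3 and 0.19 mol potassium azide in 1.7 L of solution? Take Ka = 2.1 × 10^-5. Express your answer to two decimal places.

pKa = −log(2.1 × 10^-5) = 4.678
pH = pKa + log([A⁻]/[HA]) = 4.678 + log(0.19/0.13)
pH = 4.678 + (+0.165) = 4.84

pH = 4.84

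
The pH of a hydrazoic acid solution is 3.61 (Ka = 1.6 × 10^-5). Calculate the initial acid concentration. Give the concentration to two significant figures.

[H+] = 10^(-3.61) = 2.45 × 10^-4 M = x
Ka = x²/(C₀ − x) ⇒ C₀ = x + x²/Ka
C₀ = 2.45 × 10^-4 + (2.45 × 10^-4)²/(1.6 × 10^-5) = 4.00 × 10^-3 M

C₀ = 4.0 × 10^-3 M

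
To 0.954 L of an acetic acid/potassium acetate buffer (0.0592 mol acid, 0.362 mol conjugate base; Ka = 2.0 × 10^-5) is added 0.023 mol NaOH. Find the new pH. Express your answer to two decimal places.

pH = 5.73

After neutralization: n(CH3COOH) = 0.0362 mol, n(CH3COO-) = 0.385 mol.
pKa = −log(2.0 × 10^-5) = 4.699
pH = pKa + log(n_CH3COO-/n_CH3COOH) = 4.699 + log(0.385/0.0362) = 4.699 + (+1.027)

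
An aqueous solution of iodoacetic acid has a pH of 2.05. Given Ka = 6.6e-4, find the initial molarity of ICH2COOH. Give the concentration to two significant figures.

[H+] = 10^(-2.05) = 8.91 × 10^-3 M = x
Ka = x²/(C₀ − x) ⇒ C₀ = x + x²/Ka
C₀ = 8.91 × 10^-3 + (8.91 × 10^-3)²/(6.6 × 10^-4) = 1.29 × 10^-1 M

C₀ = 1.3 × 10^-1 M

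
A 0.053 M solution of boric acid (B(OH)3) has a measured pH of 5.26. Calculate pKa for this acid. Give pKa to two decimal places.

[H+] = 10^(-5.26) = 5.50 × 10^-6 M
At equilibrium [HA] = 0.053 − 5.50 × 10^-6 = 5.30 × 10^-2 M
Ka = [H+][A-]/[HA] = (5.50 × 10^-6)² / 5.30 × 10^-2 = 5.71 × 10^-10
pKa = -log(5.71 × 10^-10) = 9.24

pKa = 9.24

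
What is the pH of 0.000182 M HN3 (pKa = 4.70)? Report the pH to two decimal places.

HN3 ⇌ N3- + H+
Ka = 10^(−4.70) = 2.00 × 10^-5
From the ICE table, Ka = x²/(0.000182 − x) = 2.00 × 10^-5.
x is not negligible relative to C₀; solve x² + 2e-05·x − 3.64e-09 = 0.
x = (−Ka + √(Ka² + 4·Ka·C₀))/2 = 5.12 × 10^-5 M
pH = −log[H+] = −log(5.12 × 10^-5) = 4.29

pH = 4.29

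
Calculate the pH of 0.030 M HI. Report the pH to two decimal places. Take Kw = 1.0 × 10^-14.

HI is a strong acid and dissociates completely, so [H+] = 0.030 M.
pH = -log(0.03) = 1.52

pH = 1.52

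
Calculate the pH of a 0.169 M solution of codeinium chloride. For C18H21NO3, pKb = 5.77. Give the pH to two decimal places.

C18H22NO3+ is the conjugate acid of the weak base C18H21NO3.
Kb = 10^(−5.77) = 1.70 × 10^-6
Ka = Kw/Kb = 1.0×10^-14 / 1.70 × 10^-6 = 5.88 × 10^-9
Ka = [H+]²/(0.169 − [H+]) = 5.88 × 10^-9
Assume [H+] ≪ 0.169: [H+] ≈ √(5.88 × 10^-9 × 0.169) = 3.15 × 10^-5 M
([H+]/C₀ = 0.019% < 5%, so the approximation holds.)
pH = −log(3.15 × 10^-5) = 4.50

pH = 4.50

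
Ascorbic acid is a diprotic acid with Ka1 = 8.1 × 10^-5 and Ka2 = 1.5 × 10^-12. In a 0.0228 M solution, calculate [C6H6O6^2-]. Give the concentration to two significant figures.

1.5 × 10^-12 M

First ionization gives [H+] ≈ [HC6H6O6-] = 1.32 × 10^-3 M.
Second step: Ka2 = [H+][C6H6O6^2-]/[HC6H6O6-] ≈ [C6H6O6^2-] (since [H+] ≈ [HC6H6O6-]).
So [C6H6O6^2-] ≈ Ka2.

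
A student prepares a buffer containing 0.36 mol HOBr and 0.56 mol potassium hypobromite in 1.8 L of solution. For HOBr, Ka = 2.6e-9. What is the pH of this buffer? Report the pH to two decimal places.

pH = 8.78

pKa = −log(2.6 × 10^-9) = 8.585
Using pH = pKa + log([base]/[acid]) with [base]/[acid] = 0.56/0.36:
pH = 8.585 + (+0.192) = 8.78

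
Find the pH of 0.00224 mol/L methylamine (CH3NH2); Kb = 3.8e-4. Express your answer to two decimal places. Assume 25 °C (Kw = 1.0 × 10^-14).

pH = 10.88

CH3NH2 + H2O ⇌ CH3NH3+ + OH-
From the ICE table, Kb = [OH-]²/(0.00224 − [OH-]) = 3.8 × 10^-4.
[OH-] is not negligible relative to C₀; solve [OH-]² + 0.00038·[OH-] − 8.51e-07 = 0.
[OH-] = (−Kb + √(Kb² + 4·Kb·C₀))/2 = 7.52 × 10^-4 M
pOH = 3.12, so pH = 14.00 − pOH = 10.88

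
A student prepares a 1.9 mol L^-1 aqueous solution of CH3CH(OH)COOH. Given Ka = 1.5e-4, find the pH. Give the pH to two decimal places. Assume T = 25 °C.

pH = 1.77

CH3CH(OH)COOH ⇌ CH3CH(OH)COO- + H+
From the ICE table, Ka = x²/(1.9 − x) = 1.5 × 10^-4.
Since Ka ≪ C₀, x ≈ √(Ka·C₀) = 1.69 × 10^-2 M.
pH = −log[H+] = −log(1.69 × 10^-2) = 1.77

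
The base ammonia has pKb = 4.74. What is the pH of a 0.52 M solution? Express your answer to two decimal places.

pH = 11.49

NH3 + H2O ⇌ NH4+ + OH-
Kb = 10^(−4.74) = 1.82 × 10^-5
Kb = x²/(0.52 − x) = 1.82 × 10^-5
Neglecting x in the denominator: x = √(1.82 × 10^-5 × 0.52) = 3.08 × 10^-3 M
(x/C₀ = 0.59% < 5%, so the approximation holds.)
pOH = 2.51, so pH = 14.00 − pOH = 11.49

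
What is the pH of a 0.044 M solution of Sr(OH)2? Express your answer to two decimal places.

pH = 12.94

Sr(OH)2 is a strong base (each formula unit releases 2 OH-); [OH-] = 0.088 M.
pOH = -log(0.088) = 1.06
pH = 14.00 - 1.06 = 12.94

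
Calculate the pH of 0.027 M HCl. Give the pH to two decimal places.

HCl is a strong acid and dissociates completely, so [H+] = 0.027 M.
pH = -log(0.027) = 1.57

pH = 1.57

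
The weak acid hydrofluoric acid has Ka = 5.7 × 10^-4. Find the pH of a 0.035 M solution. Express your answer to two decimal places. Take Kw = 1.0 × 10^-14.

pH = 2.38

HF ⇌ F- + H+
From the ICE table, Ka = x²/(0.035 − x) = 5.7 × 10^-4.
The 5% rule fails; solving x² + Ka·x − Ka·C₀ = 0 exactly:
x = (−Ka + √(Ka² + 4·Ka·C₀))/2 = 4.19 × 10^-3 M
pH = −log[H+] = −log(4.19 × 10^-3) = 2.38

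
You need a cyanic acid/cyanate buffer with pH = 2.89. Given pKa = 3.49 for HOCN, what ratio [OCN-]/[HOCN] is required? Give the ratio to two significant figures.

pH = pKa + log(r) ⇒ log(r) = 2.89 − 3.49 = -0.60
r = [OCN-]/[HOCN] = 10^(-0.60) = 0.251

ratio = 0.25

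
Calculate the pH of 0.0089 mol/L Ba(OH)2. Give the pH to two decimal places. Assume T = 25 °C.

Ba(OH)2 is a strong base (each formula unit releases 2 OH-); [OH-] = 0.0178 M.
pOH = -log(0.0178) = 1.75
pH = 14.00 - 1.75 = 12.25

pH = 12.25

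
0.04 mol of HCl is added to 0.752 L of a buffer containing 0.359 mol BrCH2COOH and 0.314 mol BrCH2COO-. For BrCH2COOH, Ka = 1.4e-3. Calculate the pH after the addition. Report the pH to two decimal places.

pH = 2.69

Added H+ converts BrCH2COO- to BrCH2COOH: BrCH2COOH → 0.399 mol, BrCH2COO- → 0.274 mol.
pKa = −log(1.4 × 10^-3) = 2.854
pH = pKa + log([A⁻]/[HA]) = 2.854 + log(0.274/0.399) = 2.854 -0.163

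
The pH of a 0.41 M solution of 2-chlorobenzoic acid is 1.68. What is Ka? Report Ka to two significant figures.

[H+] = 10^(-1.68) = 2.09 × 10^-2 M
At equilibrium [HA] = 0.41 − 2.09 × 10^-2 = 3.89 × 10^-1 M
Ka = [H+][A-]/[HA] = (2.09 × 10^-2)² / 3.89 × 10^-1 = 1.1 × 10^-3

Ka = 1.1 × 10^-3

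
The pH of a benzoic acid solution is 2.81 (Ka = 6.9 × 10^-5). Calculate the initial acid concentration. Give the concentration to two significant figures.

C₀ = 3.6 × 10^-2 M

[H+] = 10^(-2.81) = 1.55 × 10^-3 M = x
Ka = x²/(C₀ − x) ⇒ C₀ = x + x²/Ka
C₀ = 1.55 × 10^-3 + (1.55 × 10^-3)²/(6.9 × 10^-5) = 3.64 × 10^-2 M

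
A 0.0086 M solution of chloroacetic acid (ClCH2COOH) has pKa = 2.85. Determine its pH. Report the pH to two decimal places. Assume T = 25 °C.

pH = 2.55

ClCH2COOH ⇌ ClCH2COO- + H+
Ka = 10^(−2.85) = 1.41 × 10^-3
From the ICE table, Ka = [H+]²/(0.0086 − [H+]) = 1.41 × 10^-3.
[H+] is not negligible relative to C₀; solve [H+]² + 0.00141·[H+] − 1.21e-05 = 0.
[H+] = (−Ka + √(Ka² + 4·Ka·C₀))/2 = 2.85 × 10^-3 M
pH = −log(2.85 × 10^-3) = 2.55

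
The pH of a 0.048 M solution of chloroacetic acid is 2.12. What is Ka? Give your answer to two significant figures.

Ka = 1.4 × 10^-3

[H+] = 10^(-2.12) = 7.59 × 10^-3 M
At equilibrium [HA] = 0.048 − 7.59 × 10^-3 = 4.04 × 10^-2 M
Ka = [H+][A-]/[HA] = (7.59 × 10^-3)² / 4.04 × 10^-2 = 1.4 × 10^-3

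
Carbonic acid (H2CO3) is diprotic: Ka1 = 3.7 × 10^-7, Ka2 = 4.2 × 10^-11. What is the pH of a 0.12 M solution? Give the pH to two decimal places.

Since Ka1 ≫ Ka2, the first ionization dominates [H+].
Ka1 = x²/(0.12 − x) = 3.7 × 10^-7
x ≈ √(3.7 × 10^-7 × 0.12) = 2.11 × 10^-4 M
pH = −log(2.11 × 10^-4) = 3.68

pH = 3.68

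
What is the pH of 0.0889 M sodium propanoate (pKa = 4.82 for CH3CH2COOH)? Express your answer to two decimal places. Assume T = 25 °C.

CH3CH2COO- is the conjugate base of the weak acid CH3CH2COOH.
Ka = 10^(−4.82) = 1.51 × 10^-5
Kb = Kw/Ka = 1.0×10^-14 / 1.51 × 10^-5 = 6.62 × 10^-10
Kb = [OH-]²/(0.0889 − [OH-]) = 6.62 × 10^-10
Since Kb ≪ C₀, [OH-] ≈ √(Kb·C₀) = 7.67 × 10^-6 M.
([OH-]/C₀ = 0.0086% < 5%, so the approximation holds.)
pOH = −log(7.67 × 10^-6) = 5.12; pH = 14.00 − 5.12 = 8.88

pH = 8.88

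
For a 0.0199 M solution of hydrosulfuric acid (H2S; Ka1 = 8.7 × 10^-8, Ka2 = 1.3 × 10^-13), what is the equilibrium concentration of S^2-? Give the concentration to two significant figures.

1.3 × 10^-13 M

First ionization gives [H+] ≈ [HS-] = 4.16 × 10^-5 M.
Second step: Ka2 = [H+][S^2-]/[HS-] ≈ [S^2-] (since [H+] ≈ [HS-]).
So [S^2-] ≈ Ka2.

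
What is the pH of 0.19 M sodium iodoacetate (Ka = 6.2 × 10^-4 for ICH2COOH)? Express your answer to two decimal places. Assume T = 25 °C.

pH = 8.24

ICH2COO- is the conjugate base of the weak acid ICH2COOH.
Kb = Kw/Ka = 1.0×10^-14 / 6.2 × 10^-4 = 1.61 × 10^-11
From the ICE table, Kb = x²/(0.19 − x) = 1.61 × 10^-11.
Since Kb ≪ C₀, x ≈ √(Kb·C₀) = 1.75 × 10^-6 M.
Check: 0.00092% ionized — well under 5%, approximation valid.
pOH = 5.76, so pH = 14.00 − pOH = 8.24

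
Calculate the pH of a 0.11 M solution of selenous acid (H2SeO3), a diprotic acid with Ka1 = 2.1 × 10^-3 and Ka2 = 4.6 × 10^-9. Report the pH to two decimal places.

pH = 1.85

Since Ka1 ≫ Ka2, the first ionization dominates [H+].
Ka1 = x²/(0.11 − x) = 2.1 × 10^-3
Solving the quadratic: x = (−Ka1 + √(Ka1² + 4·Ka1·C₀))/2 = 1.42 × 10^-2 M
pH = −log(1.42 × 10^-2) = 1.85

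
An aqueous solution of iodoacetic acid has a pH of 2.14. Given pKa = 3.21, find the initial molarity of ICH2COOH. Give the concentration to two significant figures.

[H+] = 10^(-2.14) = 7.24 × 10^-3 M = x
Ka = 10^(−3.21) = 6.17 × 10^-4
Ka = x²/(C₀ − x) ⇒ C₀ = x + x²/Ka
C₀ = 7.24 × 10^-3 + (7.24 × 10^-3)²/(6.17 × 10^-4) = 9.22 × 10^-2 M

C₀ = 9.2 × 10^-2 M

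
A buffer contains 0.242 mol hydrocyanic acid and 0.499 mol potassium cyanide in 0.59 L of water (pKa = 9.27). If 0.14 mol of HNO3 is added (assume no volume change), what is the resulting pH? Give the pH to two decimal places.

pH = 9.24

After neutralization: n(HCN) = 0.382 mol, n(CN-) = 0.359 mol.
Henderson–Hasselbalch with mole ratio 0.359/0.382: pH = 9.27 + (-0.027)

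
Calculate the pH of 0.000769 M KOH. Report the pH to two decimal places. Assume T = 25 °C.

KOH is a strong base; [OH-] = 0.000769 M.
pOH = -log(0.000769) = 3.11
pH = 14.00 - 3.11 = 10.89

pH = 10.89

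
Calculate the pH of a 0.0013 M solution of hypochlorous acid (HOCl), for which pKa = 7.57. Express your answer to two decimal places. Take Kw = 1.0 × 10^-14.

pH = 5.23

HOCl ⇌ OCl- + H+
Ka = 10^(−7.57) = 2.69 × 10^-8
From the ICE table, Ka = x²/(0.0013 − x) = 2.69 × 10^-8.
Assume x ≪ 0.0013: x ≈ √(2.69 × 10^-8 × 0.0013) = 5.91 × 10^-6 M
(x/C₀ = 0.45% < 5%, so the approximation holds.)
pH = −log[H+] = −log(5.91 × 10^-6) = 5.23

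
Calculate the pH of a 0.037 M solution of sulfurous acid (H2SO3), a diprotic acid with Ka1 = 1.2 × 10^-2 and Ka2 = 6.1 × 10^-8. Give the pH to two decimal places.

pH = 1.80

Since Ka1 ≫ Ka2, the first ionization dominates [H+].
Ka1 = x²/(0.037 − x) = 1.2 × 10^-2
Solving the quadratic: x = (−Ka1 + √(Ka1² + 4·Ka1·C₀))/2 = 1.59 × 10^-2 M
pH = −log(1.59 × 10^-2) = 1.80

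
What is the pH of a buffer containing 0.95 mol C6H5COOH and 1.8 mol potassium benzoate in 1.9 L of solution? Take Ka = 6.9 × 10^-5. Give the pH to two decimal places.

pH = 4.44

pKa = −log(6.9 × 10^-5) = 4.161
pH = pKa + log([A⁻]/[HA]) = 4.161 + log(1.8/0.95)
pH = 4.161 + (+0.278) = 4.44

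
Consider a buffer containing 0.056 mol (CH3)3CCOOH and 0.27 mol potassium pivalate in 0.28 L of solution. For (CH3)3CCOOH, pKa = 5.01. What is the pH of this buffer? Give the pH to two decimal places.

pH = 5.69

Henderson–Hasselbalch: pH = pKa + log([(CH3)3CCOO-]/[(CH3)3CCOOH]) = 5.01 + log(0.27/0.056)
pH = 5.01 + (+0.683) = 5.69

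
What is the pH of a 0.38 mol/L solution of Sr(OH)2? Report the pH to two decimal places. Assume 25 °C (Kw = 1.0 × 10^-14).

pH = 13.88

Sr(OH)2 is a strong base (each formula unit releases 2 OH-); [OH-] = 0.76 M.
pOH = -log(0.76) = 0.12
pH = 14.00 - 0.12 = 13.88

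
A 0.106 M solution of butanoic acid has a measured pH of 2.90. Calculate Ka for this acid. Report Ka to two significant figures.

Ka = 1.5 × 10^-5

[H+] = 10^(-2.90) = 1.26 × 10^-3 M
At equilibrium [HA] = 0.106 − 1.26 × 10^-3 = 1.05 × 10^-1 M
Ka = [H+][A-]/[HA] = (1.26 × 10^-3)² / 1.05 × 10^-1 = 1.5 × 10^-5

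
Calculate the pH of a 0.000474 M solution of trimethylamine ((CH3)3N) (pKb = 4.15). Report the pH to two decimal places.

(CH3)3N + H2O ⇌ (CH3)3NH+ + OH-
Kb = 10^(−4.15) = 7.08 × 10^-5
Kb = x²/(0.000474 − x) = 7.08 × 10^-5
Here C₀/Kb ≈ 6.69, so the small-x approximation fails. Use the quadratic:
x = (−Kb + √(Kb² + 4·Kb·C₀))/2 = 1.51 × 10^-4 M
pOH = −log(1.51 × 10^-4) = 3.82; pH = 14.00 − 3.82 = 10.18

pH = 10.18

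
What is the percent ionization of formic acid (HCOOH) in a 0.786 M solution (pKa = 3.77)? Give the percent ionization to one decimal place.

1.5%

HCOOH ⇌ HCOO- + H+; let x = [H+] at equilibrium.
Ka = 10^(−3.77) = 1.70 × 10^-4
x ≈ √(Ka·C₀) = √(1.70 × 10^-4 × 0.786) = 1.16 × 10^-2 M
Fraction ionized = 1.16 × 10^-2 / 0.786 = 0.0148 → 1.5%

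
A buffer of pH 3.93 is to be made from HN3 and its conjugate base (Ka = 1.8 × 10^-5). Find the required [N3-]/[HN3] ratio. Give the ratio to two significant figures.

ratio = 0.15

pKa = -log(1.8 × 10^-5) = 4.745
pH = pKa + log(r) ⇒ log(r) = 3.93 − 4.745 = -0.815
r = [N3-]/[HN3] = 10^(-0.815) = 0.153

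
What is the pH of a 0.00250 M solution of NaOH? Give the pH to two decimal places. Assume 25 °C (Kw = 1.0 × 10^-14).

pH = 11.40

NaOH is a strong base; [OH-] = 0.0025 M.
pOH = -log(0.0025) = 2.60
pH = 14.00 - 2.60 = 11.40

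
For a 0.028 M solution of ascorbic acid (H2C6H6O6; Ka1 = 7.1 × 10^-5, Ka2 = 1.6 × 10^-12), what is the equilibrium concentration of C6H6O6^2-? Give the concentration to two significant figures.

1.6 × 10^-12 M

First ionization gives [H+] ≈ [HC6H6O6-] = 1.37 × 10^-3 M.
Second step: Ka2 = [H+][C6H6O6^2-]/[HC6H6O6-] ≈ [C6H6O6^2-] (since [H+] ≈ [HC6H6O6-]).
So [C6H6O6^2-] ≈ Ka2.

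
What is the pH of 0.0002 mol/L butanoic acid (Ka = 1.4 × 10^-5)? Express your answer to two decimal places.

pH = 4.33

CH3(CH2)2COOH ⇌ CH3(CH2)2COO- + H+
From the ICE table, Ka = x²/(0.0002 − x) = 1.4 × 10^-5.
Here C₀/Ka ≈ 14.3, so the small-x approximation fails. Use the quadratic:
x = (−Ka + √(Ka² + 4·Ka·C₀))/2 = 4.64 × 10^-5 M
pH = −log(4.64 × 10^-5) = 4.33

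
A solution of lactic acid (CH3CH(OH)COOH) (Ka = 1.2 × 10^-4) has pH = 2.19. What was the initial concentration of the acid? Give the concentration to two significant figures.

[H+] = 10^(-2.19) = 6.46 × 10^-3 M = x
Ka = x²/(C₀ − x) ⇒ C₀ = x + x²/Ka
C₀ = 6.46 × 10^-3 + (6.46 × 10^-3)²/(1.2 × 10^-4) = 3.54 × 10^-1 M

C₀ = 3.5 × 10^-1 M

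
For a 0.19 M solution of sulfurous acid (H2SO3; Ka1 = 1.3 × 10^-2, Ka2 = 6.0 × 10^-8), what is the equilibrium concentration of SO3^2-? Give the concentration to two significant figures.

First ionization gives [H+] ≈ [HSO3-] = 4.36 × 10^-2 M.
Second step: Ka2 = [H+][SO3^2-]/[HSO3-] ≈ [SO3^2-] (since [H+] ≈ [HSO3-]).
So [SO3^2-] ≈ Ka2.

6.0 × 10^-8 M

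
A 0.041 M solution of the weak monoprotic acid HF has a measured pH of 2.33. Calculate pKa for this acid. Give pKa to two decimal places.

[H+] = 10^(-2.33) = 4.68 × 10^-3 M
At equilibrium [HA] = 0.041 − 4.68 × 10^-3 = 3.63 × 10^-2 M
Ka = [H+][A-]/[HA] = (4.68 × 10^-3)² / 3.63 × 10^-2 = 6.03 × 10^-4
pKa = -log(6.03 × 10^-4) = 3.22

pKa = 3.22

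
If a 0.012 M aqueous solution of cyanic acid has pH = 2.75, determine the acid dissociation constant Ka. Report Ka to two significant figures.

Ka = 3.1 × 10^-4

[H+] = 10^(-2.75) = 1.78 × 10^-3 M
At equilibrium [HA] = 0.012 − 1.78 × 10^-3 = 1.02 × 10^-2 M
Ka = [H+][A-]/[HA] = (1.78 × 10^-3)² / 1.02 × 10^-2 = 3.1 × 10^-4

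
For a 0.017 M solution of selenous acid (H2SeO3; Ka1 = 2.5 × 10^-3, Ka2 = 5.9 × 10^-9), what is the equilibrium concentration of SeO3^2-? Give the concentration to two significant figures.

5.9 × 10^-9 M

First ionization gives [H+] ≈ [HSeO3-] = 5.39 × 10^-3 M.
Second step: Ka2 = [H+][SeO3^2-]/[HSeO3-] ≈ [SeO3^2-] (since [H+] ≈ [HSeO3-]).
So [SeO3^2-] ≈ Ka2.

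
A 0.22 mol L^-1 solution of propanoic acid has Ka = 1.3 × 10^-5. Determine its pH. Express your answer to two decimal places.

CH3CH2COOH ⇌ CH3CH2COO- + H+
From the ICE table, Ka = x²/(0.22 − x) = 1.3 × 10^-5.
Since Ka ≪ C₀, x ≈ √(Ka·C₀) = 1.69 × 10^-3 M.
Check: 0.77% ionized — well under 5%, approximation valid.
pH = −log[H+] = −log(1.69 × 10^-3) = 2.77

pH = 2.77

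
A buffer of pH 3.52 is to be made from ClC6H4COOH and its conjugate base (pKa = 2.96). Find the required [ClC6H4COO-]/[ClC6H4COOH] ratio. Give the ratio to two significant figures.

ratio = 3.6

pH = pKa + log(r) ⇒ log(r) = 3.52 − 2.96 = +0.56
r = [ClC6H4COO-]/[ClC6H4COOH] = 10^(+0.56) = 3.63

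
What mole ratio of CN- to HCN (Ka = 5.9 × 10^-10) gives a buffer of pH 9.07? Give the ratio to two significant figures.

ratio = 0.69

pKa = -log(5.9 × 10^-10) = 9.229
pH = pKa + log(r) ⇒ log(r) = 9.07 − 9.229 = -0.159
r = [CN-]/[HCN] = 10^(-0.159) = 0.693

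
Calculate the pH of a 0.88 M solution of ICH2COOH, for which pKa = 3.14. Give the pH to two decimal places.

ICH2COOH ⇌ ICH2COO- + H+
Ka = 10^(−3.14) = 7.24 × 10^-4
Ka = x²/(0.88 − x) = 7.24 × 10^-4
Neglecting x in the denominator: x = √(7.24 × 10^-4 × 0.88) = 2.52 × 10^-2 M
Check: 2.9% ionized — well under 5%, approximation valid.
pH = −log[H+] = −log(2.52 × 10^-2) = 1.60

pH = 1.60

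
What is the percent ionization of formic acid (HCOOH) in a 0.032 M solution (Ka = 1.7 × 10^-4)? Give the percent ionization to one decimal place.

7.0%

HCOOH ⇌ HCOO- + H+; let x = [H+] at equilibrium.
Solve x² + 0.00017x − 5.44e-06 = 0 → x = 2.25 × 10^-3 M
% ionization = x/C₀ × 100% = 2.25 × 10^-3/0.032 × 100% = 7.0%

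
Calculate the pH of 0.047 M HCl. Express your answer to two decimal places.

HCl is a strong acid and dissociates completely, so [H+] = 0.047 M.
pH = -log(0.047) = 1.33

pH = 1.33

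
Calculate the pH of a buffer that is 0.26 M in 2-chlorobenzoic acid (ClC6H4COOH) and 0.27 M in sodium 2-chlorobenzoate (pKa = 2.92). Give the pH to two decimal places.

Using pH = pKa + log([base]/[acid]) with [base]/[acid] = 0.27/0.26:
pH = 2.92 + (+0.016) = 2.94

pH = 2.94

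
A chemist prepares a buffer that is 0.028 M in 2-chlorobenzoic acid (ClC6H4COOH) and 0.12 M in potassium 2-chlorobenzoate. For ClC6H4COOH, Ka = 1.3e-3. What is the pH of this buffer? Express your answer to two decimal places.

pKa = −log(1.3 × 10^-3) = 2.886
Henderson–Hasselbalch: pH = pKa + log([ClC6H4COO-]/[ClC6H4COOH]) = 2.886 + log(0.12/0.028)
pH = 2.886 + (+0.632) = 3.52

pH = 3.52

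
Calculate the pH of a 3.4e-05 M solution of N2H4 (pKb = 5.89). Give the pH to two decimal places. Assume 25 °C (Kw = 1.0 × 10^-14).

N2H4 + H2O ⇌ N2H5+ + OH-
Kb = 10^(−5.89) = 1.29 × 10^-6
From the ICE table, Kb = x²/(3.4e-05 − x) = 1.29 × 10^-6.
x is not negligible relative to C₀; solve x² + 1.29e-06·x − 4.39e-11 = 0.
x = (−Kb + √(Kb² + 4·Kb·C₀))/2 = 6.01 × 10^-6 M
pOH = −log(6.01 × 10^-6) = 5.22; pH = 14.00 − 5.22 = 8.78

pH = 8.78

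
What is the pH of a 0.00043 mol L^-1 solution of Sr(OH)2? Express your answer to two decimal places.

pH = 10.93

Sr(OH)2 is a strong base (each formula unit releases 2 OH-); [OH-] = 0.00086 M.
pOH = -log(0.00086) = 3.07
pH = 14.00 - 3.07 = 10.93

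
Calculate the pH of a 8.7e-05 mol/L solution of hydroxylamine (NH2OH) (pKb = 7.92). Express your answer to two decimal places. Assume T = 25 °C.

NH2OH + H2O ⇌ NH3OH+ + OH-
Kb = 10^(−7.92) = 1.20 × 10^-8
Kb = [OH-]²/(8.7e-05 − [OH-]) = 1.20 × 10^-8
Assume [OH-] ≪ 8.7e-05: [OH-] ≈ √(1.20 × 10^-8 × 8.7e-05) = 1.02 × 10^-6 M
pOH = −log(1.02 × 10^-6) = 5.99; pH = 14.00 − 5.99 = 8.01

pH = 8.01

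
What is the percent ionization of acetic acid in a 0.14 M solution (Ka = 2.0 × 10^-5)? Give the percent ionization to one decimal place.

1.2%

CH3COOH ⇌ CH3COO- + H+; let x = [H+] at equilibrium.
x ≈ √(Ka·C₀) = √(2.0 × 10^-5 × 0.14) = 1.67 × 10^-3 M
Fraction ionized = 1.67 × 10^-3 / 0.14 = 0.0119 → 1.2%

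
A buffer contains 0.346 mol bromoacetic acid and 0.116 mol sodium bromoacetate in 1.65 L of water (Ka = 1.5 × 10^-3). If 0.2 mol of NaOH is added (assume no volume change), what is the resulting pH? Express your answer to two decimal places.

After neutralization: n(BrCH2COOH) = 0.146 mol, n(BrCH2COO-) = 0.316 mol.
pKa = −log(1.5 × 10^-3) = 2.824
pH = pKa + log(n_BrCH2COO-/n_BrCH2COOH) = 2.824 + log(0.316/0.146) = 2.824 + (+0.335)

pH = 3.16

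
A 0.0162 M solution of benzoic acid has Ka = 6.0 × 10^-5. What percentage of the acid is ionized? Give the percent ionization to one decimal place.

C6H5COOH ⇌ C6H5COO- + H+; let x = [H+] at equilibrium.
Solve x² + 6e-05x − 9.72e-07 = 0 → x = 9.56 × 10^-4 M
% ionization = x/C₀ × 100% = 9.56 × 10^-4/0.0162 × 100% = 5.9%

5.9%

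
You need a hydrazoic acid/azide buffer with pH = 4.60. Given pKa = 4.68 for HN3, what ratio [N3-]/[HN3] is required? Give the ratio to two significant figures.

ratio = 0.83

pH = pKa + log(r) ⇒ log(r) = 4.60 − 4.68 = -0.08
r = [N3-]/[HN3] = 10^(-0.08) = 0.832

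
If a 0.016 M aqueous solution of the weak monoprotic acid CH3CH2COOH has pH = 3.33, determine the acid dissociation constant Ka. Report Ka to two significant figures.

Ka = 1.4 × 10^-5

[H+] = 10^(-3.33) = 4.68 × 10^-4 M
At equilibrium [HA] = 0.016 − 4.68 × 10^-4 = 1.55 × 10^-2 M
Ka = [H+][A-]/[HA] = (4.68 × 10^-4)² / 1.55 × 10^-2 = 1.4 × 10^-5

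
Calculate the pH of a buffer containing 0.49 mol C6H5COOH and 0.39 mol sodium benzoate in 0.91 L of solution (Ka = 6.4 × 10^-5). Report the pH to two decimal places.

pH = 4.09

pKa = −log(6.4 × 10^-5) = 4.194
pH = pKa + log([A⁻]/[HA]) = 4.194 + log(0.39/0.49)
pH = 4.194 + (-0.099) = 4.09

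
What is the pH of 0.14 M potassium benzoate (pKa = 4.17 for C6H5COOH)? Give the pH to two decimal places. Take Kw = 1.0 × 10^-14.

pH = 8.66

C6H5COO- is the conjugate base of the weak acid C6H5COOH.
Ka = 10^(−4.17) = 6.76 × 10^-5
Kb = Kw/Ka = 1.0×10^-14 / 6.76 × 10^-5 = 1.48 × 10^-10
Let x = [OH-] at equilibrium. Kb = x²/(0.14 − x).
Neglecting x in the denominator: x = √(1.48 × 10^-10 × 0.14) = 4.55 × 10^-6 M
pOH = 5.34, so pH = 14.00 − pOH = 8.66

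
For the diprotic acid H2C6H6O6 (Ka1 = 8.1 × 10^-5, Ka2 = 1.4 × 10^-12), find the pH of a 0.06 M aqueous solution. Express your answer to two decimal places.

Since Ka1 ≫ Ka2, the first ionization dominates [H+].
Ka1 = x²/(0.06 − x) = 8.1 × 10^-5
x ≈ √(8.1 × 10^-5 × 0.06) = 2.20 × 10^-3 M
pH = −log(2.20 × 10^-3) = 2.66

pH = 2.66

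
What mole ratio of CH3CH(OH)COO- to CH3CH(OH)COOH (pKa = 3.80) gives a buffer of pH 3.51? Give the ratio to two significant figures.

ratio = 0.51

pH = pKa + log(r) ⇒ log(r) = 3.51 − 3.80 = -0.29
r = [CH3CH(OH)COO-]/[CH3CH(OH)COOH] = 10^(-0.29) = 0.513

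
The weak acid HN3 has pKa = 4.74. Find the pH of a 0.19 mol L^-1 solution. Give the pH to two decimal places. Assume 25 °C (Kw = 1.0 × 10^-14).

HN3 ⇌ N3- + H+
Ka = 10^(−4.74) = 1.82 × 10^-5
Ka = [H+]²/(0.19 − [H+]) = 1.82 × 10^-5
Assume [H+] ≪ 0.19: [H+] ≈ √(1.82 × 10^-5 × 0.19) = 1.86 × 10^-3 M
([H+]/C₀ = 0.98% < 5%, so the approximation holds.)
pH = −log(1.86 × 10^-3) = 2.73

pH = 2.73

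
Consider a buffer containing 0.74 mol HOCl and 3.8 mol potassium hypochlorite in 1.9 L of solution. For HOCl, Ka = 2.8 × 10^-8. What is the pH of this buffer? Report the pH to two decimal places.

pH = 8.26

pKa = −log(2.8 × 10^-8) = 7.553
Using pH = pKa + log([base]/[acid]) with [base]/[acid] = 3.8/0.74:
pH = 7.553 + (+0.711) = 8.26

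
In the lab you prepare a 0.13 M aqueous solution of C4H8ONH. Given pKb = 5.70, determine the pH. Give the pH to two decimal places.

pH = 10.71

C4H8ONH + H2O ⇌ C4H8ONH2+ + OH-
Kb = 10^(−5.70) = 2.00 × 10^-6
Kb = x²/(0.13 − x) = 2.00 × 10^-6
Assume x ≪ 0.13: x ≈ √(2.00 × 10^-6 × 0.13) = 5.10 × 10^-4 M
(x/C₀ = 0.39% < 5%, so the approximation holds.)
pOH = 3.29, so pH = 14.00 − pOH = 10.71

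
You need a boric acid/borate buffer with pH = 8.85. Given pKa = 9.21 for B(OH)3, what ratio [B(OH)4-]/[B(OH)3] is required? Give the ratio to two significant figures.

ratio = 0.44

pH = pKa + log(r) ⇒ log(r) = 8.85 − 9.21 = -0.36
r = [B(OH)4-]/[B(OH)3] = 10^(-0.36) = 0.437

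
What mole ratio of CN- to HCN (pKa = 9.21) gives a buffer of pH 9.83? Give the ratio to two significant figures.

ratio = 4.2

pH = pKa + log(r) ⇒ log(r) = 9.83 − 9.21 = +0.62
r = [CN-]/[HCN] = 10^(+0.62) = 4.17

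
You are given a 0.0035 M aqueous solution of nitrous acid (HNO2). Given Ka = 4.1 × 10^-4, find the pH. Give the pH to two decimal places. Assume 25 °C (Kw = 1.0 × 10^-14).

HNO2 ⇌ NO2- + H+
From the ICE table, Ka = x²/(0.0035 − x) = 4.1 × 10^-4.
Here C₀/Ka ≈ 8.54, so the small-x approximation fails. Use the quadratic:
x = (−Ka + √(Ka² + 4·Ka·C₀))/2 = 1.01 × 10^-3 M
pH = −log(1.01 × 10^-3) = 3.00

pH = 3.00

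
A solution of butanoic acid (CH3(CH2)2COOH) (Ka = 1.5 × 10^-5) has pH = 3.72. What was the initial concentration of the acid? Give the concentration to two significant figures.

[H+] = 10^(-3.72) = 1.91 × 10^-4 M = x
Ka = x²/(C₀ − x) ⇒ C₀ = x + x²/Ka
C₀ = 1.91 × 10^-4 + (1.91 × 10^-4)²/(1.5 × 10^-5) = 2.62 × 10^-3 M

C₀ = 2.6 × 10^-3 M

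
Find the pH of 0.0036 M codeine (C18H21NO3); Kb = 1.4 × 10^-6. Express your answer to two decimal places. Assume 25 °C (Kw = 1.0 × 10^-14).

C18H21NO3 + H2O ⇌ C18H22NO3+ + OH-
Let x = [OH-] at equilibrium. Kb = x²/(0.0036 − x).
Since Kb ≪ C₀, x ≈ √(Kb·C₀) = 7.10 × 10^-5 M.
(x/C₀ = 2% < 5%, so the approximation holds.)
pOH = 4.15, so pH = 14.00 − pOH = 9.85

pH = 9.85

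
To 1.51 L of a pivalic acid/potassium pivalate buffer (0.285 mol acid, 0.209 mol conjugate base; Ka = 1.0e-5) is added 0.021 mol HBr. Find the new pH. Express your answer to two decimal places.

After neutralization: n((CH3)3CCOOH) = 0.306 mol, n((CH3)3CCOO-) = 0.188 mol.
pKa = −log(1.0 × 10^-5) = 5.000
Henderson–Hasselbalch with mole ratio 0.188/0.306: pH = 5.000 + (-0.212)

pH = 4.79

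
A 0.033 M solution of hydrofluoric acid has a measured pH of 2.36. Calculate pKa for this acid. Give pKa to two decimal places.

[H+] = 10^(-2.36) = 4.37 × 10^-3 M
At equilibrium [HA] = 0.033 − 4.37 × 10^-3 = 2.86 × 10^-2 M
Ka = [H+][A-]/[HA] = (4.37 × 10^-3)² / 2.86 × 10^-2 = 6.68 × 10^-4
pKa = -log(6.68 × 10^-4) = 3.18

pKa = 3.18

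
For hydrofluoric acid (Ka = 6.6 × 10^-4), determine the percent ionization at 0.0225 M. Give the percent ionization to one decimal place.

HF ⇌ F- + H+; let x = [H+] at equilibrium.
Ka = x²/(C₀ − x); solving the quadratic gives x = 3.54 × 10^-3 M.
Fraction ionized = 3.54 × 10^-3 / 0.0225 = 0.1573 → 15.7%

15.7%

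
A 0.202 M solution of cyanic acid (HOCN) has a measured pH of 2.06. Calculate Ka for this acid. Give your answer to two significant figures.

[H+] = 10^(-2.06) = 8.71 × 10^-3 M
At equilibrium [HA] = 0.202 − 8.71 × 10^-3 = 1.93 × 10^-1 M
Ka = [H+][A-]/[HA] = (8.71 × 10^-3)² / 1.93 × 10^-1 = 3.9 × 10^-4

Ka = 3.9 × 10^-4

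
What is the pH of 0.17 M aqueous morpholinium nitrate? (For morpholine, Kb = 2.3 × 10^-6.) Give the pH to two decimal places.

C4H8ONH2+ is the conjugate acid of the weak base C4H8ONH.
Ka = Kw/Kb = 1.0×10^-14 / 2.3 × 10^-6 = 4.35 × 10^-9
From the ICE table, Ka = [H+]²/(0.17 − [H+]) = 4.35 × 10^-9.
Neglecting [H+] in the denominator: [H+] = √(4.35 × 10^-9 × 0.17) = 2.72 × 10^-5 M
pH = −log[H+] = −log(2.72 × 10^-5) = 4.57

pH = 4.57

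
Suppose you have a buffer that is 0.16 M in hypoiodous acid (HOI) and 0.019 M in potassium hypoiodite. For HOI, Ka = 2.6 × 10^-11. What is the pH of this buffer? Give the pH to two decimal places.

pH = 9.66

pKa = −log(2.6 × 10^-11) = 10.585
pH = pKa + log([A⁻]/[HA]) = 10.585 + log(0.019/0.16)
pH = 10.585 + (-0.925) = 9.66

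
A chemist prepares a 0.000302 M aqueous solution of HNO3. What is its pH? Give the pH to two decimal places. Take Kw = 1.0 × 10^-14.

pH = 3.52

HNO3 is a strong acid and dissociates completely, so [H+] = 0.000302 M.
pH = -log(0.000302) = 3.52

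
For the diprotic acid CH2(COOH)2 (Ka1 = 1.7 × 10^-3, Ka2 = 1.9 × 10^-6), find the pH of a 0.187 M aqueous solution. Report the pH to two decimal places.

Ka1 ≫ Ka2, so treat the first dissociation as the only significant source of H+.
Ka1 = x²/(0.187 − x) = 1.7 × 10^-3
Solving the quadratic: x = (−Ka1 + √(Ka1² + 4·Ka1·C₀))/2 = 1.70 × 10^-2 M
pH = −log(1.70 × 10^-2) = 1.77

pH = 1.77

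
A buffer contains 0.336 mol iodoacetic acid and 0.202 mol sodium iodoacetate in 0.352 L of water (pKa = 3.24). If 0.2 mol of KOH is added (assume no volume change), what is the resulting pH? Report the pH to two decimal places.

pH = 3.71

After neutralization: n(ICH2COOH) = 0.136 mol, n(ICH2COO-) = 0.402 mol.
pH = pKa + log([A⁻]/[HA]) = 3.24 + log(0.402/0.136) = 3.24 +0.471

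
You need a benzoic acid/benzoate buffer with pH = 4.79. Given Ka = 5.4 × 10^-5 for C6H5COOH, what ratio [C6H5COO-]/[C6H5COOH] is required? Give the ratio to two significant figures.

ratio = 3.3

pKa = -log(5.4 × 10^-5) = 4.268
pH = pKa + log(r) ⇒ log(r) = 4.79 − 4.268 = +0.522
r = [C6H5COO-]/[C6H5COOH] = 10^(+0.522) = 3.33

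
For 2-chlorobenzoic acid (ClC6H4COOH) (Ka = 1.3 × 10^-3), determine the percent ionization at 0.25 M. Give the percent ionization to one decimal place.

7.0%

ClC6H4COOH ⇌ ClC6H4COO- + H+; let x = [H+] at equilibrium.
Ka = x²/(C₀ − x); solving the quadratic gives x = 1.74 × 10^-2 M.
% ionization = x/C₀ × 100% = 1.74 × 10^-2/0.25 × 100% = 7.0%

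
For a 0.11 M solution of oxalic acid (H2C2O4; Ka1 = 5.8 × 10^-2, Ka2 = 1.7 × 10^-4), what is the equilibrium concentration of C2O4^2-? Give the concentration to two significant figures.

1.7 × 10^-4 M

First ionization gives [H+] ≈ [HC2O4-] = 5.60 × 10^-2 M.
Second step: Ka2 = [H+][C2O4^2-]/[HC2O4-] ≈ [C2O4^2-] (since [H+] ≈ [HC2O4-]).
So [C2O4^2-] ≈ Ka2.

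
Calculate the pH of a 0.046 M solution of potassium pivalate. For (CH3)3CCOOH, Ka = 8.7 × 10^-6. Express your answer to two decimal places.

pH = 8.86

(CH3)3CCOO- is the conjugate base of the weak acid (CH3)3CCOOH.
Kb = Kw/Ka = 1.0×10^-14 / 8.7 × 10^-6 = 1.15 × 10^-9
From the ICE table, Kb = [OH-]²/(0.046 − [OH-]) = 1.15 × 10^-9.
Since Kb ≪ C₀, [OH-] ≈ √(Kb·C₀) = 7.27 × 10^-6 M.
Check: 0.016% ionized — well under 5%, approximation valid.
pOH = 5.14, so pH = 14.00 − pOH = 8.86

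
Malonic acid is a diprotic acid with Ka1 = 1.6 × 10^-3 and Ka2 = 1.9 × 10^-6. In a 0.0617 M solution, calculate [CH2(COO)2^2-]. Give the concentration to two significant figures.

First ionization gives [H+] ≈ [CH2(COOH)COO-] = 9.17 × 10^-3 M.
Second step: Ka2 = [H+][CH2(COO)2^2-]/[CH2(COOH)COO-] ≈ [CH2(COO)2^2-] (since [H+] ≈ [CH2(COOH)COO-]).
So [CH2(COO)2^2-] ≈ Ka2.

1.9 × 10^-6 M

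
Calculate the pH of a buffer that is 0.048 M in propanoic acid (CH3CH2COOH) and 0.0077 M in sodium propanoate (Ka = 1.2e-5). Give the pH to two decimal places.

pKa = −log(1.2 × 10^-5) = 4.921
Henderson–Hasselbalch: pH = pKa + log([CH3CH2COO-]/[CH3CH2COOH]) = 4.921 + log(0.0077/0.048)
pH = 4.921 + (-0.795) = 4.13

pH = 4.13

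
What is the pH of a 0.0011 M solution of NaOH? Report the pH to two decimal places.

pH = 11.04

NaOH is a strong base; [OH-] = 0.0011 M.
pOH = -log(0.0011) = 2.96
pH = 14.00 - 2.96 = 11.04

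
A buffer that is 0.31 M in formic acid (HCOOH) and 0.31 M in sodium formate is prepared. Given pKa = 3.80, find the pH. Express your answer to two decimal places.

Using pH = pKa + log([base]/[acid]) with [base]/[acid] = 0.31/0.31:
pH = 3.80 + (+0.000) = 3.80

pH = 3.80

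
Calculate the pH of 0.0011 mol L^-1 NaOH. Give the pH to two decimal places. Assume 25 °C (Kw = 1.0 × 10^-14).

pH = 11.04

NaOH is a strong base; [OH-] = 0.0011 M.
pOH = -log(0.0011) = 2.96
pH = 14.00 - 2.96 = 11.04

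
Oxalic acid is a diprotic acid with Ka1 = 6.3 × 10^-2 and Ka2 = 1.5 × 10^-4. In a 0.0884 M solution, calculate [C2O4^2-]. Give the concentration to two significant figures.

First ionization gives [H+] ≈ [HC2O4-] = 4.95 × 10^-2 M.
Second step: Ka2 = [H+][C2O4^2-]/[HC2O4-] ≈ [C2O4^2-] (since [H+] ≈ [HC2O4-]).
So [C2O4^2-] ≈ Ka2.

1.5 × 10^-4 M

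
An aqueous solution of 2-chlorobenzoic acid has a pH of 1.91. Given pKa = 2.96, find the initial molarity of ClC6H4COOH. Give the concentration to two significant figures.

C₀ = 1.5 × 10^-1 M

[H+] = 10^(-1.91) = 1.23 × 10^-2 M = x
Ka = 10^(−2.96) = 1.10 × 10^-3
Ka = x²/(C₀ − x) ⇒ C₀ = x + x²/Ka
C₀ = 1.23 × 10^-2 + (1.23 × 10^-2)²/(1.10 × 10^-3) = 1.50 × 10^-1 M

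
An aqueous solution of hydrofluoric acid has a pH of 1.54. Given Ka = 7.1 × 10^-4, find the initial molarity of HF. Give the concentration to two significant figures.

[H+] = 10^(-1.54) = 2.88 × 10^-2 M = x
Ka = x²/(C₀ − x) ⇒ C₀ = x + x²/Ka
C₀ = 2.88 × 10^-2 + (2.88 × 10^-2)²/(7.1 × 10^-4) = 1.20 M

C₀ = 1.2 M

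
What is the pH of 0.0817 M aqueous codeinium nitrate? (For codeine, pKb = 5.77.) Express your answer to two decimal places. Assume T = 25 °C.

C18H22NO3+ is the conjugate acid of the weak base C18H21NO3.
Kb = 10^(−5.77) = 1.70 × 10^-6
Ka = Kw/Kb = 1.0×10^-14 / 1.70 × 10^-6 = 5.88 × 10^-9
Ka = [H+]²/(0.0817 − [H+]) = 5.88 × 10^-9
Assume [H+] ≪ 0.0817: [H+] ≈ √(5.88 × 10^-9 × 0.0817) = 2.19 × 10^-5 M
Check: 0.027% ionized — well under 5%, approximation valid.
pH = −log(2.19 × 10^-5) = 4.66

pH = 4.66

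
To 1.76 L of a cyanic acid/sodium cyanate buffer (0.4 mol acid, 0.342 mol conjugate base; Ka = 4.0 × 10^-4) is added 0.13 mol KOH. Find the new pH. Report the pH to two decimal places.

OH- converts HOCN to OCN-: HOCN → 0.27 mol, OCN- → 0.472 mol.
pKa = −log(4.0 × 10^-4) = 3.398
pH = pKa + log([A⁻]/[HA]) = 3.398 + log(0.472/0.27) = 3.398 +0.243

pH = 3.64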